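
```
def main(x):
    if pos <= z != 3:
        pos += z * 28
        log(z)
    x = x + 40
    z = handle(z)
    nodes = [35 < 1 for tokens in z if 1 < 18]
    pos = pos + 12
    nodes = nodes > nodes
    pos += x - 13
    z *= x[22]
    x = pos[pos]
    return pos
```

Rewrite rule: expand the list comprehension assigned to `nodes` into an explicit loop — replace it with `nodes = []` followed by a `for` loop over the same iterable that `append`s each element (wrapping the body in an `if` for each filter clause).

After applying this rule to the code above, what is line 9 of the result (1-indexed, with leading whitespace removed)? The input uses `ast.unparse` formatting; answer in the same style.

if 1 < 18:

Transformed code:
def main(x):
    if pos <= z != 3:
        pos += z * 28
        log(z)
    x = x + 40
    z = handle(z)
    nodes = []
    for tokens in z:
        if 1 < 18:
            nodes.append(35 < 1)
    pos = pos + 12
    nodes = nodes > nodes
    pos += x - 13
    z *= x[22]
    x = pos[pos]
    return pos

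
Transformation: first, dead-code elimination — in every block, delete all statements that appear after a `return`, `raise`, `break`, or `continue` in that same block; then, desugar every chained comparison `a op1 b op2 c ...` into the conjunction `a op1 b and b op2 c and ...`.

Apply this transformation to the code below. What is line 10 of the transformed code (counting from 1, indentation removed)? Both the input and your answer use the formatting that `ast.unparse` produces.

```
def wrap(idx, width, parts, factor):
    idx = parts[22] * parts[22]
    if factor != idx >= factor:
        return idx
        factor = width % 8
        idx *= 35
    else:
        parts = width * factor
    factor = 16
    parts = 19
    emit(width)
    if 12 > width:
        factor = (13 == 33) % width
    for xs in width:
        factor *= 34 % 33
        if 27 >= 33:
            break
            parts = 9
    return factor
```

if 12 > width:

Transformed code:
def wrap(idx, width, parts, factor):
    idx = parts[22] * parts[22]
    if factor != idx and idx >= factor:
        return idx
    else:
        parts = width * factor
    factor = 16
    parts = 19
    emit(width)
    if 12 > width:
        factor = (13 == 33) % width
    for xs in width:
        factor *= 34 % 33
        if 27 >= 33:
            break
    return factor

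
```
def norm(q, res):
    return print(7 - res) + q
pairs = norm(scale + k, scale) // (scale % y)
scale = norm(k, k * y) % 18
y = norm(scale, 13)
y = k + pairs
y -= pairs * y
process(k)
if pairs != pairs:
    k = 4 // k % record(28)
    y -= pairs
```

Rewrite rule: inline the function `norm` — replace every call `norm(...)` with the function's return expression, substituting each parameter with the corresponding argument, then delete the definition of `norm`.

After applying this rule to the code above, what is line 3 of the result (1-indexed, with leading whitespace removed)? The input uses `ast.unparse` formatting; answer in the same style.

Transformed code:
pairs = (print(7 - scale) + (scale + k)) // (scale % y)
scale = (print(7 - k * y) + k) % 18
y = print(7 - 13) + scale
y = k + pairs
y -= pairs * y
process(k)
if pairs != pairs:
    k = 4 // k % record(28)
    y -= pairs

y = print(7 - 13) + scale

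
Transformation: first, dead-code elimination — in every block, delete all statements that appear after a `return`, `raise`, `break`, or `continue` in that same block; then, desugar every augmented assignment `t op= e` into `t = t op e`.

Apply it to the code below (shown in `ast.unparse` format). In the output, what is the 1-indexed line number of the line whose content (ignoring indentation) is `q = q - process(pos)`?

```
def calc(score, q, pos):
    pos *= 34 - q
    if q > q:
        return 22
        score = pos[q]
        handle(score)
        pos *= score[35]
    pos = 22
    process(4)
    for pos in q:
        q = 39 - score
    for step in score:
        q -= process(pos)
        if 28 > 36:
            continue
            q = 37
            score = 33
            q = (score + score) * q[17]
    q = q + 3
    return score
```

10

Transformed code:
def calc(score, q, pos):
    pos = pos * (34 - q)
    if q > q:
        return 22
    pos = 22
    process(4)
    for pos in q:
        q = 39 - score
    for step in score:
        q = q - process(pos)
        if 28 > 36:
            continue
    q = q + 3
    return score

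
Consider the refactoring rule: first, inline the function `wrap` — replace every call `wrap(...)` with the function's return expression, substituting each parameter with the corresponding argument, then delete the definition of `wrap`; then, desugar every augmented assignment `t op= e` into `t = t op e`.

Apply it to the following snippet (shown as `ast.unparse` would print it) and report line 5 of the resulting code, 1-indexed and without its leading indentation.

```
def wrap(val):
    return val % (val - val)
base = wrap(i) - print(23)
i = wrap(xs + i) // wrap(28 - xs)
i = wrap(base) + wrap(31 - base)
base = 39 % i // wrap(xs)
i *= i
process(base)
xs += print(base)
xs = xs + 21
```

Transformed code:
base = i % (i - i) - print(23)
i = (xs + i) % (xs + i - (xs + i)) // ((28 - xs) % (28 - xs - (28 - xs)))
i = base % (base - base) + (31 - base) % (31 - base - (31 - base))
base = 39 % i // (xs % (xs - xs))
i = i * i
process(base)
xs = xs + print(base)
xs = xs + 21

i = i * i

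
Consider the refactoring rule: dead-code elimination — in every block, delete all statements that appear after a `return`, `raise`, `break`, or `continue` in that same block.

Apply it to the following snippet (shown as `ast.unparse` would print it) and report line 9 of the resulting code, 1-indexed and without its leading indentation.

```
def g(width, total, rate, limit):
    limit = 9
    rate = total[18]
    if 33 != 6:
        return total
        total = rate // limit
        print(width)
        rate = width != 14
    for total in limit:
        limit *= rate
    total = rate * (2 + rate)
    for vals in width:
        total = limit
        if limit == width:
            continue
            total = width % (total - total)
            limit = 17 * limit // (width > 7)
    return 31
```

for vals in width:

Transformed code:
def g(width, total, rate, limit):
    limit = 9
    rate = total[18]
    if 33 != 6:
        return total
    for total in limit:
        limit *= rate
    total = rate * (2 + rate)
    for vals in width:
        total = limit
        if limit == width:
            continue
    return 31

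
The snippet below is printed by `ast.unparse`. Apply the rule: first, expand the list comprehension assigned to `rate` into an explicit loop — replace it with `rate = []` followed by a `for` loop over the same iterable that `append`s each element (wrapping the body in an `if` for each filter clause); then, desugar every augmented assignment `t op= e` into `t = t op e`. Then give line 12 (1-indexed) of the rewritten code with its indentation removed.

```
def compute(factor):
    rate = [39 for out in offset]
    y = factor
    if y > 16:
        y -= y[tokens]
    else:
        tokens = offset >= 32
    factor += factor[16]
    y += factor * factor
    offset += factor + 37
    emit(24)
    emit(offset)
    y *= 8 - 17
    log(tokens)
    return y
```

Transformed code:
def compute(factor):
    rate = []
    for out in offset:
        rate.append(39)
    y = factor
    if y > 16:
        y = y - y[tokens]
    else:
        tokens = offset >= 32
    factor = factor + factor[16]
    y = y + factor * factor
    offset = offset + (factor + 37)
    emit(24)
    emit(offset)
    y = y * (8 - 17)
    log(tokens)
    return y

offset = offset + (factor + 37)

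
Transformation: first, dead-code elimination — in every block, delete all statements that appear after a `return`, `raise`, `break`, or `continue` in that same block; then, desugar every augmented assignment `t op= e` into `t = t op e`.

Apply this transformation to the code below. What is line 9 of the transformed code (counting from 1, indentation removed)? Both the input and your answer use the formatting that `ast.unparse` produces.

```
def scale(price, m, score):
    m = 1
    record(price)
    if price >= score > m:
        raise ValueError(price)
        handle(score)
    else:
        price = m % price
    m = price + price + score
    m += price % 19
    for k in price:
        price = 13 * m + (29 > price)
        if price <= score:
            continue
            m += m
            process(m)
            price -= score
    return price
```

m = m + price % 19

Transformed code:
def scale(price, m, score):
    m = 1
    record(price)
    if price >= score > m:
        raise ValueError(price)
    else:
        price = m % price
    m = price + price + score
    m = m + price % 19
    for k in price:
        price = 13 * m + (29 > price)
        if price <= score:
            continue
    return price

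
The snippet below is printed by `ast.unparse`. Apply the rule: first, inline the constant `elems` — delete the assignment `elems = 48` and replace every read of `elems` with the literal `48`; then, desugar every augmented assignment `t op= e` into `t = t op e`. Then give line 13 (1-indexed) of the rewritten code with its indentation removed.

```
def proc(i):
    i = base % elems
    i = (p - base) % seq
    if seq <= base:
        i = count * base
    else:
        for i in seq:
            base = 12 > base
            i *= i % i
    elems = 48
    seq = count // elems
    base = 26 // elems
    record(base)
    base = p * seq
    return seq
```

base = p * seq

Transformed code:
def proc(i):
    i = base % 48
    i = (p - base) % seq
    if seq <= base:
        i = count * base
    else:
        for i in seq:
            base = 12 > base
            i = i * (i % i)
    seq = count // 48
    base = 26 // 48
    record(base)
    base = p * seq
    return seq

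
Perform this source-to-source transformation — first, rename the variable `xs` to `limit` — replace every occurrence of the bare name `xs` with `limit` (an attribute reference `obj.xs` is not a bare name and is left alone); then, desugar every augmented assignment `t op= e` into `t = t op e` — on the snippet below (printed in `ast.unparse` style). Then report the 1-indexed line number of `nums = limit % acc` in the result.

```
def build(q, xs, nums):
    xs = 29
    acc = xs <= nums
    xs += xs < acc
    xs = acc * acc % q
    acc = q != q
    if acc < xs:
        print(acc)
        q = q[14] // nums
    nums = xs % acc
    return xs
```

Transformed code:
def build(q, limit, nums):
    limit = 29
    acc = limit <= nums
    limit = limit + (limit < acc)
    limit = acc * acc % q
    acc = q != q
    if acc < limit:
        print(acc)
        q = q[14] // nums
    nums = limit % acc
    return limit

10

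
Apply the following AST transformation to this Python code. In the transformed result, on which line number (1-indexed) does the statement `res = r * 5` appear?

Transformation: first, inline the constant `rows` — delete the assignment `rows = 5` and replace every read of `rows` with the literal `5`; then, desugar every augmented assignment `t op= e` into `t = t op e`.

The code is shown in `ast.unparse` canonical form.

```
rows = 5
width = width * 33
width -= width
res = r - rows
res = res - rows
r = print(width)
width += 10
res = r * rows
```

Transformed code:
width = width * 33
width = width - width
res = r - 5
res = res - 5
r = print(width)
width = width + 10
res = r * 5

7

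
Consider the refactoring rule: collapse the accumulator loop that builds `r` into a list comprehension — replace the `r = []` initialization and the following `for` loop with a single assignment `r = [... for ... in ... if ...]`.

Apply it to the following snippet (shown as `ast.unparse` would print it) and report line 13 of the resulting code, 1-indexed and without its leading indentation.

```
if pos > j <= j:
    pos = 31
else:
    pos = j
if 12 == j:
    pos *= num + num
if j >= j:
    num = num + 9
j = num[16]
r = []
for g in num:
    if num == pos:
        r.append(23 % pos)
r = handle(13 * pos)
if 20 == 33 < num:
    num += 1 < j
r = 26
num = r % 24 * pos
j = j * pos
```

num += 1 < j

Transformed code:
if pos > j <= j:
    pos = 31
else:
    pos = j
if 12 == j:
    pos *= num + num
if j >= j:
    num = num + 9
j = num[16]
r = [23 % pos for g in num if num == pos]
r = handle(13 * pos)
if 20 == 33 < num:
    num += 1 < j
r = 26
num = r % 24 * pos
j = j * pos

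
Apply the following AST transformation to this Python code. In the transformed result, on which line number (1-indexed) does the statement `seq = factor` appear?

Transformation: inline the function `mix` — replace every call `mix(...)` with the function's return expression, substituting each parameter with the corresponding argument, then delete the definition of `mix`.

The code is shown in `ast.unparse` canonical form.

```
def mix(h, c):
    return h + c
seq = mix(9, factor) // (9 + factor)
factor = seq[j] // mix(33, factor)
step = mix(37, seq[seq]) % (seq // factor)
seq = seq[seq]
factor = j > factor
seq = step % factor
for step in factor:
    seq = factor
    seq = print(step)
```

8

Transformed code:
seq = (9 + factor) // (9 + factor)
factor = seq[j] // (33 + factor)
step = (37 + seq[seq]) % (seq // factor)
seq = seq[seq]
factor = j > factor
seq = step % factor
for step in factor:
    seq = factor
    seq = print(step)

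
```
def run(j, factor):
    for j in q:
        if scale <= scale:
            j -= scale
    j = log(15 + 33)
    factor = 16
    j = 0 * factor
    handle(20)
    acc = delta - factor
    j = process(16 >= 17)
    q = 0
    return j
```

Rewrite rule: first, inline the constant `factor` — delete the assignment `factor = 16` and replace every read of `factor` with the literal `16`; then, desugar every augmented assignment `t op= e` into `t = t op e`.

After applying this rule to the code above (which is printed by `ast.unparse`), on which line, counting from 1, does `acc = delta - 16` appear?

Transformed code:
def run(j, factor):
    for j in q:
        if scale <= scale:
            j = j - scale
    j = log(15 + 33)
    j = 0 * 16
    handle(20)
    acc = delta - 16
    j = process(16 >= 17)
    q = 0
    return j

8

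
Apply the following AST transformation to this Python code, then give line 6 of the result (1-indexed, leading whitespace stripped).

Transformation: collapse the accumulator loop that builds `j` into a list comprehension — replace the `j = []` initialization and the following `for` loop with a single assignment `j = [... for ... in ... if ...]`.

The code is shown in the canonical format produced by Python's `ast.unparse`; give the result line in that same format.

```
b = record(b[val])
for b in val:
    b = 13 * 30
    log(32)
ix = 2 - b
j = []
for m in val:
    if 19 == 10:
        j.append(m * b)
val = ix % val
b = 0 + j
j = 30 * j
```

j = [m * b for m in val if 19 == 10]

Transformed code:
b = record(b[val])
for b in val:
    b = 13 * 30
    log(32)
ix = 2 - b
j = [m * b for m in val if 19 == 10]
val = ix % val
b = 0 + j
j = 30 * j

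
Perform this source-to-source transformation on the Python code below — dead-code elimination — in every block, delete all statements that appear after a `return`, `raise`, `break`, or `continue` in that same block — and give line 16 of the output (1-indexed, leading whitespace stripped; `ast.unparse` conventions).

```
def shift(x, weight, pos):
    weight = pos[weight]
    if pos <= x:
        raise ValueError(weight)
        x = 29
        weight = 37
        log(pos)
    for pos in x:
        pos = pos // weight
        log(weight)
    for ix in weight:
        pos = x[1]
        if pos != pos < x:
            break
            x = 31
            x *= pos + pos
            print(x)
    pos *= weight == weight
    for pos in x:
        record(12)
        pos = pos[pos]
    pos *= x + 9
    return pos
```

pos *= x + 9

Transformed code:
def shift(x, weight, pos):
    weight = pos[weight]
    if pos <= x:
        raise ValueError(weight)
    for pos in x:
        pos = pos // weight
        log(weight)
    for ix in weight:
        pos = x[1]
        if pos != pos < x:
            break
    pos *= weight == weight
    for pos in x:
        record(12)
        pos = pos[pos]
    pos *= x + 9
    return pos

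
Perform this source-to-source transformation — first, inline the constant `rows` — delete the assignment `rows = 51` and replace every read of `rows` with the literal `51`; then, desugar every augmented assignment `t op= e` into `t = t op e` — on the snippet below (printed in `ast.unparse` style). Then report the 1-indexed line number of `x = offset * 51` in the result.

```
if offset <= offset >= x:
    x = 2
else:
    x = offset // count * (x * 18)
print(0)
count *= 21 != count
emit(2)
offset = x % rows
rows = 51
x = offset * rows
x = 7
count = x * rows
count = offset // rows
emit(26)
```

Transformed code:
if offset <= offset >= x:
    x = 2
else:
    x = offset // count * (x * 18)
print(0)
count = count * (21 != count)
emit(2)
offset = x % 51
x = offset * 51
x = 7
count = x * 51
count = offset // 51
emit(26)

9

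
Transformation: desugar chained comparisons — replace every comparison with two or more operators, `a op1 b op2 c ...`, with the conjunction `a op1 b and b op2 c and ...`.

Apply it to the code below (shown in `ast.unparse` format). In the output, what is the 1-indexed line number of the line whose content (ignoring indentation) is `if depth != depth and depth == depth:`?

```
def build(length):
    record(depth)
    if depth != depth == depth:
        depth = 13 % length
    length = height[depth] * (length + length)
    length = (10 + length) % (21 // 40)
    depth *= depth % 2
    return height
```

3

Transformed code:
def build(length):
    record(depth)
    if depth != depth and depth == depth:
        depth = 13 % length
    length = height[depth] * (length + length)
    length = (10 + length) % (21 // 40)
    depth *= depth % 2
    return height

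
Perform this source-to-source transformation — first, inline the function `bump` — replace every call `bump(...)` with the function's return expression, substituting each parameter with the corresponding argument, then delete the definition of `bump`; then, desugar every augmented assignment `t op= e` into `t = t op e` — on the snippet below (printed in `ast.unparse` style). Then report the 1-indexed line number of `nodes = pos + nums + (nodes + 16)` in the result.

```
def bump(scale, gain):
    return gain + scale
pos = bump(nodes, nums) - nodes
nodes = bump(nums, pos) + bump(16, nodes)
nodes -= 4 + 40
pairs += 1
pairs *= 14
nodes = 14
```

Transformed code:
pos = nums + nodes - nodes
nodes = pos + nums + (nodes + 16)
nodes = nodes - (4 + 40)
pairs = pairs + 1
pairs = pairs * 14
nodes = 14

2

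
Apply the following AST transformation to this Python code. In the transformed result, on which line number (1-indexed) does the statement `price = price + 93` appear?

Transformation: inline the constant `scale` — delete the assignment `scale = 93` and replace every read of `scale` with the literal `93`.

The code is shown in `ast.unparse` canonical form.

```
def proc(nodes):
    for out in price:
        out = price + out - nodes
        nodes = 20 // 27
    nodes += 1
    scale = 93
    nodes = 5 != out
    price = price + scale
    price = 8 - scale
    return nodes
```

7

Transformed code:
def proc(nodes):
    for out in price:
        out = price + out - nodes
        nodes = 20 // 27
    nodes += 1
    nodes = 5 != out
    price = price + 93
    price = 8 - 93
    return nodes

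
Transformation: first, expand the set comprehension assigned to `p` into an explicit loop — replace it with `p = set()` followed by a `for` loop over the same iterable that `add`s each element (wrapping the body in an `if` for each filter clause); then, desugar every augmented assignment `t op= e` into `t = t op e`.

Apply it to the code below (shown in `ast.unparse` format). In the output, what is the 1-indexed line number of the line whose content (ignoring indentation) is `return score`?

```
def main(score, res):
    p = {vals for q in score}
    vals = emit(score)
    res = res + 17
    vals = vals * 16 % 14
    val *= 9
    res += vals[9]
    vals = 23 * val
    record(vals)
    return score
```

12

Transformed code:
def main(score, res):
    p = set()
    for q in score:
        p.add(vals)
    vals = emit(score)
    res = res + 17
    vals = vals * 16 % 14
    val = val * 9
    res = res + vals[9]
    vals = 23 * val
    record(vals)
    return score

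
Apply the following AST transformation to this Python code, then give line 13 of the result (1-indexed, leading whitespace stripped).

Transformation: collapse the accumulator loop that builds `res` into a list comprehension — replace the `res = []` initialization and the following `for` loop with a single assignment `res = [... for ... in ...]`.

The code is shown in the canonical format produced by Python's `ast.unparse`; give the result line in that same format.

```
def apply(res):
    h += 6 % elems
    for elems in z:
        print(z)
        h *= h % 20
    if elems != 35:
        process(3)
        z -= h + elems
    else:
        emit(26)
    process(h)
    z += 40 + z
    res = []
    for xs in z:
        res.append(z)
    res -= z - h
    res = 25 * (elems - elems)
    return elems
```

res = [z for xs in z]

Transformed code:
def apply(res):
    h += 6 % elems
    for elems in z:
        print(z)
        h *= h % 20
    if elems != 35:
        process(3)
        z -= h + elems
    else:
        emit(26)
    process(h)
    z += 40 + z
    res = [z for xs in z]
    res -= z - h
    res = 25 * (elems - elems)
    return elems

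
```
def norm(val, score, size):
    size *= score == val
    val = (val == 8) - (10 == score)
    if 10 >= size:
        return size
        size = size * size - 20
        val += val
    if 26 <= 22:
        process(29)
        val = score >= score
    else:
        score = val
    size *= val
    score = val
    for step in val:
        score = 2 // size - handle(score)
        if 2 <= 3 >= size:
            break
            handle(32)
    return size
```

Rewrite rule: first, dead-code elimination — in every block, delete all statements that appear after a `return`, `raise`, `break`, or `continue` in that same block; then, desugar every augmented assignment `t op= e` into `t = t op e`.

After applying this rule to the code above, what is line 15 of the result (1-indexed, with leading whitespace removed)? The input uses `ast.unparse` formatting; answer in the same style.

if 2 <= 3 >= size:

Transformed code:
def norm(val, score, size):
    size = size * (score == val)
    val = (val == 8) - (10 == score)
    if 10 >= size:
        return size
    if 26 <= 22:
        process(29)
        val = score >= score
    else:
        score = val
    size = size * val
    score = val
    for step in val:
        score = 2 // size - handle(score)
        if 2 <= 3 >= size:
            break
    return size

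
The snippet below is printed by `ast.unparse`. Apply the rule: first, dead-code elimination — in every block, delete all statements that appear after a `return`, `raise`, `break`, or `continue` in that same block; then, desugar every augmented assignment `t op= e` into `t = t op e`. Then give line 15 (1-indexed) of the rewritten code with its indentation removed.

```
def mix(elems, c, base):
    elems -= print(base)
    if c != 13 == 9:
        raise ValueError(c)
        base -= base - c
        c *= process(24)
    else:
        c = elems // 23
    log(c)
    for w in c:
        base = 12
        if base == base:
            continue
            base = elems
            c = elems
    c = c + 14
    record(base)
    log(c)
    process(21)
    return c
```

Transformed code:
def mix(elems, c, base):
    elems = elems - print(base)
    if c != 13 == 9:
        raise ValueError(c)
    else:
        c = elems // 23
    log(c)
    for w in c:
        base = 12
        if base == base:
            continue
    c = c + 14
    record(base)
    log(c)
    process(21)
    return c

process(21)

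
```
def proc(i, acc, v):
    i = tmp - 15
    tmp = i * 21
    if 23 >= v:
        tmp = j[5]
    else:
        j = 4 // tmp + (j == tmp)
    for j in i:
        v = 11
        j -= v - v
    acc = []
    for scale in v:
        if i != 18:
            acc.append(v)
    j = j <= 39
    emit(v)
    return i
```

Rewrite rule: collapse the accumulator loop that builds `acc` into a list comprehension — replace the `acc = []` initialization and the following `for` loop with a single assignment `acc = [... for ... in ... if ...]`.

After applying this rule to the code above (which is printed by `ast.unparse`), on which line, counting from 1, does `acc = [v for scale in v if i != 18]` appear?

Transformed code:
def proc(i, acc, v):
    i = tmp - 15
    tmp = i * 21
    if 23 >= v:
        tmp = j[5]
    else:
        j = 4 // tmp + (j == tmp)
    for j in i:
        v = 11
        j -= v - v
    acc = [v for scale in v if i != 18]
    j = j <= 39
    emit(v)
    return i

11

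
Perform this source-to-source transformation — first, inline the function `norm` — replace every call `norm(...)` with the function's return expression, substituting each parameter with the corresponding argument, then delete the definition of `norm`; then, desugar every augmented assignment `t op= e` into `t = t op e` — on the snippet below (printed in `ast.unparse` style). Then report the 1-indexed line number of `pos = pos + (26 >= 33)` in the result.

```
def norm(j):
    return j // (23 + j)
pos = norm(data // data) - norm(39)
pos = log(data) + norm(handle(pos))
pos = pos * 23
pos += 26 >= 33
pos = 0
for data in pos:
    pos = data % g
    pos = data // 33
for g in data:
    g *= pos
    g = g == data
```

4

Transformed code:
pos = data // data // (23 + data // data) - 39 // (23 + 39)
pos = log(data) + handle(pos) // (23 + handle(pos))
pos = pos * 23
pos = pos + (26 >= 33)
pos = 0
for data in pos:
    pos = data % g
    pos = data // 33
for g in data:
    g = g * pos
    g = g == data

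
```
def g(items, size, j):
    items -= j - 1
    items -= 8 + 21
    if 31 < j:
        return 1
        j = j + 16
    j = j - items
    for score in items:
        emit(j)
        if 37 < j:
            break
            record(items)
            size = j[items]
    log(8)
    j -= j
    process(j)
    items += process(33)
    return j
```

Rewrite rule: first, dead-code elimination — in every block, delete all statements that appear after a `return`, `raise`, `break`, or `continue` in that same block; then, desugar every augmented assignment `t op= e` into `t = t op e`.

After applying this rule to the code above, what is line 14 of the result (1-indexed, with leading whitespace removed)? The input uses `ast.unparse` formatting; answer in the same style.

items = items + process(33)

Transformed code:
def g(items, size, j):
    items = items - (j - 1)
    items = items - (8 + 21)
    if 31 < j:
        return 1
    j = j - items
    for score in items:
        emit(j)
        if 37 < j:
            break
    log(8)
    j = j - j
    process(j)
    items = items + process(33)
    return j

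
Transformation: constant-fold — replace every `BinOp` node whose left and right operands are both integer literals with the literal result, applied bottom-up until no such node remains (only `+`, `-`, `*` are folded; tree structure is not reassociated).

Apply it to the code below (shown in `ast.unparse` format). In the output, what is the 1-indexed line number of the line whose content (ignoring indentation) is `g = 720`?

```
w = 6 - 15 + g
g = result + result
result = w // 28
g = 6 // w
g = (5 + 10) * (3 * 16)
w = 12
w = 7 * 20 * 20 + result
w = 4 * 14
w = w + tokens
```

Transformed code:
w = -9 + g
g = result + result
result = w // 28
g = 6 // w
g = 720
w = 12
w = 2800 + result
w = 56
w = w + tokens

5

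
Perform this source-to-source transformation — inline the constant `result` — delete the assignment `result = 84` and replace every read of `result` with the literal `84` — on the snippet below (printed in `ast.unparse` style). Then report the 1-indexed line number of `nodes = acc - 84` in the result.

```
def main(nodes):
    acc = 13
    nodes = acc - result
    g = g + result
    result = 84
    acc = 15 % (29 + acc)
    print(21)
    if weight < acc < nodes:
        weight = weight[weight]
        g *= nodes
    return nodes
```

Transformed code:
def main(nodes):
    acc = 13
    nodes = acc - 84
    g = g + 84
    acc = 15 % (29 + acc)
    print(21)
    if weight < acc < nodes:
        weight = weight[weight]
        g *= nodes
    return nodes

3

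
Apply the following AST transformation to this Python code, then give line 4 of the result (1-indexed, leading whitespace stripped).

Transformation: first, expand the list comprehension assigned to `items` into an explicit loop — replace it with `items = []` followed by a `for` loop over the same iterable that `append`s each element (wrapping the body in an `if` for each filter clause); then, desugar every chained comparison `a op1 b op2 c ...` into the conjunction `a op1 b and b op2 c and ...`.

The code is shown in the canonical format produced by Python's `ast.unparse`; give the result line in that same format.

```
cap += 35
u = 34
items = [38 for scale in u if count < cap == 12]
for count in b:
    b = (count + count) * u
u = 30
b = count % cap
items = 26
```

for scale in u:

Transformed code:
cap += 35
u = 34
items = []
for scale in u:
    if count < cap and cap == 12:
        items.append(38)
for count in b:
    b = (count + count) * u
u = 30
b = count % cap
items = 26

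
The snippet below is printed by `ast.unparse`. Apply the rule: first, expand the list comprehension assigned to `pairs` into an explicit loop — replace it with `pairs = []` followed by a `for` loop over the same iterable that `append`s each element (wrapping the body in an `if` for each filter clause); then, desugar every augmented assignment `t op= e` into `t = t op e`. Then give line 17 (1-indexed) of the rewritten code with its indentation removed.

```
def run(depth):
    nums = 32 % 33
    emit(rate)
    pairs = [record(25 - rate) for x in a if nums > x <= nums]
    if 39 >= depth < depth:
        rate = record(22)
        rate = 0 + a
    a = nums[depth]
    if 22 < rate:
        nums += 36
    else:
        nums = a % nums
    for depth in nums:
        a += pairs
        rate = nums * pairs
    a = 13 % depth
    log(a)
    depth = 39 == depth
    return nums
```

a = a + pairs

Transformed code:
def run(depth):
    nums = 32 % 33
    emit(rate)
    pairs = []
    for x in a:
        if nums > x <= nums:
            pairs.append(record(25 - rate))
    if 39 >= depth < depth:
        rate = record(22)
        rate = 0 + a
    a = nums[depth]
    if 22 < rate:
        nums = nums + 36
    else:
        nums = a % nums
    for depth in nums:
        a = a + pairs
        rate = nums * pairs
    a = 13 % depth
    log(a)
    depth = 39 == depth
    return nums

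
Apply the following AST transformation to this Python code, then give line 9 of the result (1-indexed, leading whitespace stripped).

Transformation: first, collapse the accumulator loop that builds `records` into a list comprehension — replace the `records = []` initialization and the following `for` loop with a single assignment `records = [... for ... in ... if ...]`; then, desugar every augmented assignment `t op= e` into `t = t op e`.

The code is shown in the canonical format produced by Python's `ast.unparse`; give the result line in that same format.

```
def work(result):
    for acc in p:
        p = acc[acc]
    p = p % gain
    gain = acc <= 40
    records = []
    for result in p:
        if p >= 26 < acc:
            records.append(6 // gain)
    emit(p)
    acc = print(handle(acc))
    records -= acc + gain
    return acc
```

records = records - (acc + gain)

Transformed code:
def work(result):
    for acc in p:
        p = acc[acc]
    p = p % gain
    gain = acc <= 40
    records = [6 // gain for result in p if p >= 26 < acc]
    emit(p)
    acc = print(handle(acc))
    records = records - (acc + gain)
    return acc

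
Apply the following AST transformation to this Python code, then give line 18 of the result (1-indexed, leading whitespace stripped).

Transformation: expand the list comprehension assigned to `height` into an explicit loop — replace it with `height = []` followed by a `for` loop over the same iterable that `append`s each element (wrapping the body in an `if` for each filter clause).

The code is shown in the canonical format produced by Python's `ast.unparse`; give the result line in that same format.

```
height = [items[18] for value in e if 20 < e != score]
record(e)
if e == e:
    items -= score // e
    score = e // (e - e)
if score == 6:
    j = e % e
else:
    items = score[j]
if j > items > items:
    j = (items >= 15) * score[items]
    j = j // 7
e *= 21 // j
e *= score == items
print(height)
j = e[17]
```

print(height)

Transformed code:
height = []
for value in e:
    if 20 < e != score:
        height.append(items[18])
record(e)
if e == e:
    items -= score // e
    score = e // (e - e)
if score == 6:
    j = e % e
else:
    items = score[j]
if j > items > items:
    j = (items >= 15) * score[items]
    j = j // 7
e *= 21 // j
e *= score == items
print(height)
j = e[17]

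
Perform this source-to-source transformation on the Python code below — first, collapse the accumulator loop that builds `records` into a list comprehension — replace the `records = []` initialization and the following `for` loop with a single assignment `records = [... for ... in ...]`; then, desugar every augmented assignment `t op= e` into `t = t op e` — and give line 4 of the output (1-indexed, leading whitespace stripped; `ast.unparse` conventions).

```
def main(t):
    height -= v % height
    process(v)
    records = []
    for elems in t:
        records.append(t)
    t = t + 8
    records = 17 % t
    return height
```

records = [t for elems in t]

Transformed code:
def main(t):
    height = height - v % height
    process(v)
    records = [t for elems in t]
    t = t + 8
    records = 17 % t
    return height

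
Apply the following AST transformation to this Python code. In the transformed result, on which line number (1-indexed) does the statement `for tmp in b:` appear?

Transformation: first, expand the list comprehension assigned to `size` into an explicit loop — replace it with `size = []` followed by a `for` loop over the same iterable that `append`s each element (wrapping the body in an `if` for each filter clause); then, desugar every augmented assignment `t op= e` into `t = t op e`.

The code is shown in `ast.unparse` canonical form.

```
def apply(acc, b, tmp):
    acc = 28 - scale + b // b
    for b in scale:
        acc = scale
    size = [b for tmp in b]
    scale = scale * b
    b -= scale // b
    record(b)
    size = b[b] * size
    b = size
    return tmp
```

Transformed code:
def apply(acc, b, tmp):
    acc = 28 - scale + b // b
    for b in scale:
        acc = scale
    size = []
    for tmp in b:
        size.append(b)
    scale = scale * b
    b = b - scale // b
    record(b)
    size = b[b] * size
    b = size
    return tmp

6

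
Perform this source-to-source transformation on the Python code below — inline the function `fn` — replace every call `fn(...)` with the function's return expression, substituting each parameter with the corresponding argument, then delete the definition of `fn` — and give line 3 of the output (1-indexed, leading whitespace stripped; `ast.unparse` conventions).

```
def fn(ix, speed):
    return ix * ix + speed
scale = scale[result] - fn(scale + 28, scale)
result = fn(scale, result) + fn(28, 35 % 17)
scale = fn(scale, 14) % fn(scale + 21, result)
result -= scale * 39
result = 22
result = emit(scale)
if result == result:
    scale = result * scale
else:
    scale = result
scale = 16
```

Transformed code:
scale = scale[result] - ((scale + 28) * (scale + 28) + scale)
result = scale * scale + result + (28 * 28 + 35 % 17)
scale = (scale * scale + 14) % ((scale + 21) * (scale + 21) + result)
result -= scale * 39
result = 22
result = emit(scale)
if result == result:
    scale = result * scale
else:
    scale = result
scale = 16

scale = (scale * scale + 14) % ((scale + 21) * (scale + 21) + result)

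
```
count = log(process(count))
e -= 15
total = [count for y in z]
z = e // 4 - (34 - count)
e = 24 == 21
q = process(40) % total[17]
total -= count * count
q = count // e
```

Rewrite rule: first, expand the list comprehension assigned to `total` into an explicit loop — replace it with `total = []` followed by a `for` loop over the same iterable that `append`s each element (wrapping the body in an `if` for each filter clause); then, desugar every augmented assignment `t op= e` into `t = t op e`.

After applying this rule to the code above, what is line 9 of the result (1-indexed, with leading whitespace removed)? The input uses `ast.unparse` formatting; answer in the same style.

total = total - count * count

Transformed code:
count = log(process(count))
e = e - 15
total = []
for y in z:
    total.append(count)
z = e // 4 - (34 - count)
e = 24 == 21
q = process(40) % total[17]
total = total - count * count
q = count // e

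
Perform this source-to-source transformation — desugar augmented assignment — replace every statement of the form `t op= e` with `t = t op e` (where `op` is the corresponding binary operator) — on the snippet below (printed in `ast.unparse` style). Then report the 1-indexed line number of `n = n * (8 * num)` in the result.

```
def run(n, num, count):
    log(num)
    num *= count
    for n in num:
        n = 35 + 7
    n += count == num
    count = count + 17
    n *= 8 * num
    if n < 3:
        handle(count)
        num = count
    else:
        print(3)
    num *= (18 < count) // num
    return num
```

Transformed code:
def run(n, num, count):
    log(num)
    num = num * count
    for n in num:
        n = 35 + 7
    n = n + (count == num)
    count = count + 17
    n = n * (8 * num)
    if n < 3:
        handle(count)
        num = count
    else:
        print(3)
    num = num * ((18 < count) // num)
    return num

8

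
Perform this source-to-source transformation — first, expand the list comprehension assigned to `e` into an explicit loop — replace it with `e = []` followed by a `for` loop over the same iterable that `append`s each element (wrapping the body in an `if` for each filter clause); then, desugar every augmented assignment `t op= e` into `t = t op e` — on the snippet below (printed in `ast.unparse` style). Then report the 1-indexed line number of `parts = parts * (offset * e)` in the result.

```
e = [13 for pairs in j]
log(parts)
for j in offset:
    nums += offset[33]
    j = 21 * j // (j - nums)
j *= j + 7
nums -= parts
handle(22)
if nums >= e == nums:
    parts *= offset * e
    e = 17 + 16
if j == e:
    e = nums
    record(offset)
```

12

Transformed code:
e = []
for pairs in j:
    e.append(13)
log(parts)
for j in offset:
    nums = nums + offset[33]
    j = 21 * j // (j - nums)
j = j * (j + 7)
nums = nums - parts
handle(22)
if nums >= e == nums:
    parts = parts * (offset * e)
    e = 17 + 16
if j == e:
    e = nums
    record(offset)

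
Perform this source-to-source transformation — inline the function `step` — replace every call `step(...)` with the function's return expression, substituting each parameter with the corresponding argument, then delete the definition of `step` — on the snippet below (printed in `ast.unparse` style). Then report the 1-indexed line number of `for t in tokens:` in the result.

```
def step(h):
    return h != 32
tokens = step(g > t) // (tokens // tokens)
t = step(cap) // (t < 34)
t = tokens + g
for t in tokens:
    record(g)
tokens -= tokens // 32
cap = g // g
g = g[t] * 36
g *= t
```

4

Transformed code:
tokens = ((g > t) != 32) // (tokens // tokens)
t = (cap != 32) // (t < 34)
t = tokens + g
for t in tokens:
    record(g)
tokens -= tokens // 32
cap = g // g
g = g[t] * 36
g *= t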